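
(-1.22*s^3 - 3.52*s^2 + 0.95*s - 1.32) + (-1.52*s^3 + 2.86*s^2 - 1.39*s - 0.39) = -2.74*s^3 - 0.66*s^2 - 0.44*s - 1.71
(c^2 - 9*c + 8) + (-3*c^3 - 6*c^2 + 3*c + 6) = -3*c^3 - 5*c^2 - 6*c + 14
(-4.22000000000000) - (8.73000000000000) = -12.9500000000000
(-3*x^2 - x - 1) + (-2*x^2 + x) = -5*x^2 - 1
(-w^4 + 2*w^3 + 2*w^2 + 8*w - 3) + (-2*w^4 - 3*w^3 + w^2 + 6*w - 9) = -3*w^4 - w^3 + 3*w^2 + 14*w - 12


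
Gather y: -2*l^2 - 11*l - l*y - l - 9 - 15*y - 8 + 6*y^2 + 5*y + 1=-2*l^2 - 12*l + 6*y^2 + y*(-l - 10) - 16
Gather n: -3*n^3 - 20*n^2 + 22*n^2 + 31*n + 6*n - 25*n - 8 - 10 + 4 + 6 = -3*n^3 + 2*n^2 + 12*n - 8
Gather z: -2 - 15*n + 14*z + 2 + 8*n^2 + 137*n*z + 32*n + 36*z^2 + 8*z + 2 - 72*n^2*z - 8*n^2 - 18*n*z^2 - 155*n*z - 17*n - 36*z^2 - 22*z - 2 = -18*n*z^2 + z*(-72*n^2 - 18*n)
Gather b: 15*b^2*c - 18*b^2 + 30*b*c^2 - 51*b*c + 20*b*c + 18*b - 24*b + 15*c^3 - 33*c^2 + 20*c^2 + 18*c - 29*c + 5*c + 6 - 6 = b^2*(15*c - 18) + b*(30*c^2 - 31*c - 6) + 15*c^3 - 13*c^2 - 6*c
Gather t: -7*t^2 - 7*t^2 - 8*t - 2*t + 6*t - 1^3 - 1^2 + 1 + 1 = -14*t^2 - 4*t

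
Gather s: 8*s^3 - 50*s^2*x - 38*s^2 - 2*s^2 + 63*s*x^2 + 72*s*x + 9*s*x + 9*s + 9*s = 8*s^3 + s^2*(-50*x - 40) + s*(63*x^2 + 81*x + 18)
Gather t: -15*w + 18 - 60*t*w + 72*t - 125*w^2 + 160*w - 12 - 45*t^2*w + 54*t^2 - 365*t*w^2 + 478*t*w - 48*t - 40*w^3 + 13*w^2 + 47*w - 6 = t^2*(54 - 45*w) + t*(-365*w^2 + 418*w + 24) - 40*w^3 - 112*w^2 + 192*w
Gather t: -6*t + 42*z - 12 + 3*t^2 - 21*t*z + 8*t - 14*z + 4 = 3*t^2 + t*(2 - 21*z) + 28*z - 8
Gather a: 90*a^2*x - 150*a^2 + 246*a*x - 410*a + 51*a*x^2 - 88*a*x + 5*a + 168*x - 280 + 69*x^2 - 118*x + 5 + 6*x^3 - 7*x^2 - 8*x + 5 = a^2*(90*x - 150) + a*(51*x^2 + 158*x - 405) + 6*x^3 + 62*x^2 + 42*x - 270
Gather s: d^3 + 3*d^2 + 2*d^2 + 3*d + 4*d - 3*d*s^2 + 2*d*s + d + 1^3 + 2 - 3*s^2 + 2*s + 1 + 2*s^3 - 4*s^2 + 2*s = d^3 + 5*d^2 + 8*d + 2*s^3 + s^2*(-3*d - 7) + s*(2*d + 4) + 4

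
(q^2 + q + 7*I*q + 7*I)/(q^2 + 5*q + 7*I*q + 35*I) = (q + 1)/(q + 5)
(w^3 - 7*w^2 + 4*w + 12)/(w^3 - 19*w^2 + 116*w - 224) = (w^3 - 7*w^2 + 4*w + 12)/(w^3 - 19*w^2 + 116*w - 224)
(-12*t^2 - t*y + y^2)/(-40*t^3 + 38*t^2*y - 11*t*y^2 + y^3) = (3*t + y)/(10*t^2 - 7*t*y + y^2)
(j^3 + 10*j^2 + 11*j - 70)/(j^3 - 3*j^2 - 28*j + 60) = (j + 7)/(j - 6)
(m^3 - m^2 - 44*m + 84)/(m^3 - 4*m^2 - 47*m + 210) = (m - 2)/(m - 5)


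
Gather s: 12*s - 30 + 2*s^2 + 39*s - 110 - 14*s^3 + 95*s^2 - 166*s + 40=-14*s^3 + 97*s^2 - 115*s - 100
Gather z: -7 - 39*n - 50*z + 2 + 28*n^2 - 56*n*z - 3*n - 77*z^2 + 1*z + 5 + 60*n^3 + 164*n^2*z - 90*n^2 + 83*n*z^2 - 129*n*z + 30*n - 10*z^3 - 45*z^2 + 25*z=60*n^3 - 62*n^2 - 12*n - 10*z^3 + z^2*(83*n - 122) + z*(164*n^2 - 185*n - 24)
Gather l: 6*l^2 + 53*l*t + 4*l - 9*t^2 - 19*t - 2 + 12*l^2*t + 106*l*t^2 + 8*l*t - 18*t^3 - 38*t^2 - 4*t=l^2*(12*t + 6) + l*(106*t^2 + 61*t + 4) - 18*t^3 - 47*t^2 - 23*t - 2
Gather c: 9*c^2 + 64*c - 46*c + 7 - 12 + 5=9*c^2 + 18*c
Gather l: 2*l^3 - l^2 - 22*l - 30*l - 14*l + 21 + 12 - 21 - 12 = 2*l^3 - l^2 - 66*l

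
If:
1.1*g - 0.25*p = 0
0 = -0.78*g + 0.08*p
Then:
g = 0.00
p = 0.00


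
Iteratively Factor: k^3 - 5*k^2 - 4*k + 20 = (k - 2)*(k^2 - 3*k - 10) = (k - 5)*(k - 2)*(k + 2)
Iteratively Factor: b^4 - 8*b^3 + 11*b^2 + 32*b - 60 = (b - 3)*(b^3 - 5*b^2 - 4*b + 20) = (b - 3)*(b + 2)*(b^2 - 7*b + 10) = (b - 3)*(b - 2)*(b + 2)*(b - 5)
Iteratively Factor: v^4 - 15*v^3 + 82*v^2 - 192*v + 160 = (v - 5)*(v^3 - 10*v^2 + 32*v - 32) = (v - 5)*(v - 4)*(v^2 - 6*v + 8) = (v - 5)*(v - 4)^2*(v - 2)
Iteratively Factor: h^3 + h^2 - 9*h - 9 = (h - 3)*(h^2 + 4*h + 3) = (h - 3)*(h + 1)*(h + 3)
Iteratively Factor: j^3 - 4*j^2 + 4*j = (j - 2)*(j^2 - 2*j) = j*(j - 2)*(j - 2)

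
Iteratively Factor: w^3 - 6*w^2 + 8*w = (w)*(w^2 - 6*w + 8) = w*(w - 2)*(w - 4)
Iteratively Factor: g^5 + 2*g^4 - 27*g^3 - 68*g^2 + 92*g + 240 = (g + 4)*(g^4 - 2*g^3 - 19*g^2 + 8*g + 60) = (g + 3)*(g + 4)*(g^3 - 5*g^2 - 4*g + 20) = (g - 2)*(g + 3)*(g + 4)*(g^2 - 3*g - 10) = (g - 2)*(g + 2)*(g + 3)*(g + 4)*(g - 5)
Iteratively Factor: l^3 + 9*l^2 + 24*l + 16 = (l + 4)*(l^2 + 5*l + 4) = (l + 4)^2*(l + 1)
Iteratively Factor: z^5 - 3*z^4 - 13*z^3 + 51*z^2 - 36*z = (z - 3)*(z^4 - 13*z^2 + 12*z) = (z - 3)^2*(z^3 + 3*z^2 - 4*z) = (z - 3)^2*(z - 1)*(z^2 + 4*z) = z*(z - 3)^2*(z - 1)*(z + 4)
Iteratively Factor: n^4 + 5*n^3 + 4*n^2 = (n)*(n^3 + 5*n^2 + 4*n) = n*(n + 1)*(n^2 + 4*n) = n^2*(n + 1)*(n + 4)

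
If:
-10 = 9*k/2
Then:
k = -20/9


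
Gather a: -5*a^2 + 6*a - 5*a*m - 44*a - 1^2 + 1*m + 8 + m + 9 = -5*a^2 + a*(-5*m - 38) + 2*m + 16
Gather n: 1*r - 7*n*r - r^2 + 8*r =-7*n*r - r^2 + 9*r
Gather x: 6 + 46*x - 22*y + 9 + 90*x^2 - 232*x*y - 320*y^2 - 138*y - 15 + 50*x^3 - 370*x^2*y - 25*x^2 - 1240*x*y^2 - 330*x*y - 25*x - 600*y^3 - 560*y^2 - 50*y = 50*x^3 + x^2*(65 - 370*y) + x*(-1240*y^2 - 562*y + 21) - 600*y^3 - 880*y^2 - 210*y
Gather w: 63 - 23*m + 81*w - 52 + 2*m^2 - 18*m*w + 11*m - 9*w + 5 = 2*m^2 - 12*m + w*(72 - 18*m) + 16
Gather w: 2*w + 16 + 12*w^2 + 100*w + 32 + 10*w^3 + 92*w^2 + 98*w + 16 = 10*w^3 + 104*w^2 + 200*w + 64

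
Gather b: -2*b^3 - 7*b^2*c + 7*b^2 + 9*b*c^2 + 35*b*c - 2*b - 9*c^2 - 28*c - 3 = -2*b^3 + b^2*(7 - 7*c) + b*(9*c^2 + 35*c - 2) - 9*c^2 - 28*c - 3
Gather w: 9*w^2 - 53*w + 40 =9*w^2 - 53*w + 40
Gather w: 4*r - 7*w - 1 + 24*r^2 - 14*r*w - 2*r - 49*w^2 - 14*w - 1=24*r^2 + 2*r - 49*w^2 + w*(-14*r - 21) - 2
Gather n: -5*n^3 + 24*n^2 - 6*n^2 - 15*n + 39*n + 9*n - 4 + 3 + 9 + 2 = -5*n^3 + 18*n^2 + 33*n + 10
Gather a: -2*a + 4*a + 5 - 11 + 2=2*a - 4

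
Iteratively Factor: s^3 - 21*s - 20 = (s + 4)*(s^2 - 4*s - 5) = (s - 5)*(s + 4)*(s + 1)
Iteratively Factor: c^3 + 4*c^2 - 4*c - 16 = (c + 2)*(c^2 + 2*c - 8) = (c - 2)*(c + 2)*(c + 4)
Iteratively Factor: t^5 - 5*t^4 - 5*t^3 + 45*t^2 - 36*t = (t - 4)*(t^4 - t^3 - 9*t^2 + 9*t) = (t - 4)*(t - 1)*(t^3 - 9*t) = (t - 4)*(t - 3)*(t - 1)*(t^2 + 3*t) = t*(t - 4)*(t - 3)*(t - 1)*(t + 3)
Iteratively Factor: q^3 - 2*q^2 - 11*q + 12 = (q - 1)*(q^2 - q - 12) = (q - 4)*(q - 1)*(q + 3)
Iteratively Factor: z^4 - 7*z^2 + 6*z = (z)*(z^3 - 7*z + 6) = z*(z - 1)*(z^2 + z - 6) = z*(z - 1)*(z + 3)*(z - 2)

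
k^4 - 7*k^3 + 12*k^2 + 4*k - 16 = (k - 4)*(k - 2)^2*(k + 1)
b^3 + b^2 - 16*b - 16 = (b - 4)*(b + 1)*(b + 4)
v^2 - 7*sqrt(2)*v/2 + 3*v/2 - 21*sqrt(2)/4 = (v + 3/2)*(v - 7*sqrt(2)/2)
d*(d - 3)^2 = d^3 - 6*d^2 + 9*d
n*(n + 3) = n^2 + 3*n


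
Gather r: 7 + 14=21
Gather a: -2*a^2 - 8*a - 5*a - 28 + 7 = -2*a^2 - 13*a - 21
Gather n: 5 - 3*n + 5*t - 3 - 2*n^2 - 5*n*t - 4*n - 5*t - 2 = -2*n^2 + n*(-5*t - 7)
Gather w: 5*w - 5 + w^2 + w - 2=w^2 + 6*w - 7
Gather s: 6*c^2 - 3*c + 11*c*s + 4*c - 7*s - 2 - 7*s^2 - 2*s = 6*c^2 + c - 7*s^2 + s*(11*c - 9) - 2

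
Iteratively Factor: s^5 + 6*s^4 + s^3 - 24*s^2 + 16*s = (s - 1)*(s^4 + 7*s^3 + 8*s^2 - 16*s) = s*(s - 1)*(s^3 + 7*s^2 + 8*s - 16) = s*(s - 1)*(s + 4)*(s^2 + 3*s - 4) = s*(s - 1)*(s + 4)^2*(s - 1)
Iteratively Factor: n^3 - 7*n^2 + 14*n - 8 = (n - 4)*(n^2 - 3*n + 2) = (n - 4)*(n - 2)*(n - 1)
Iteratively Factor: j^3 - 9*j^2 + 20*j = (j - 4)*(j^2 - 5*j) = (j - 5)*(j - 4)*(j)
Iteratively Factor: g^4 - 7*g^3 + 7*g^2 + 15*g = (g - 3)*(g^3 - 4*g^2 - 5*g) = (g - 3)*(g + 1)*(g^2 - 5*g) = (g - 5)*(g - 3)*(g + 1)*(g)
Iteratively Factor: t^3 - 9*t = (t - 3)*(t^2 + 3*t) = t*(t - 3)*(t + 3)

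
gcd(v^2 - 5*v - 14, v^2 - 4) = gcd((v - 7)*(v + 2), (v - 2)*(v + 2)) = v + 2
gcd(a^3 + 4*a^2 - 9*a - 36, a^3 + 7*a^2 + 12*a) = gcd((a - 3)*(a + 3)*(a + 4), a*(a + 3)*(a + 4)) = a^2 + 7*a + 12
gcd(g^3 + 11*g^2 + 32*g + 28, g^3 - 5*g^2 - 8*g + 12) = g + 2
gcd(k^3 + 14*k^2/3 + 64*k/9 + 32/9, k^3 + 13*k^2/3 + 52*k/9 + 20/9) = k + 2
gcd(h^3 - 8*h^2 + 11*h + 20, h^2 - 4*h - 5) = h^2 - 4*h - 5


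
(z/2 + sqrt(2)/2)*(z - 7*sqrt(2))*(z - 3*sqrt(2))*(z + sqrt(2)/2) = z^4/2 - 17*sqrt(2)*z^3/4 + 13*z^2/2 + 53*sqrt(2)*z/2 + 21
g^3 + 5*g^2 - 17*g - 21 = (g - 3)*(g + 1)*(g + 7)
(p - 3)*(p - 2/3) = p^2 - 11*p/3 + 2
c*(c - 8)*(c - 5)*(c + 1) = c^4 - 12*c^3 + 27*c^2 + 40*c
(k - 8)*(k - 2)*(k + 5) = k^3 - 5*k^2 - 34*k + 80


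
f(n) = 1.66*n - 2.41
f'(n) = 1.66000000000000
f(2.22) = 1.28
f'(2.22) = 1.66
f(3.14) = 2.80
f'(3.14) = 1.66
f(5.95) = 7.47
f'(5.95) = 1.66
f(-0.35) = -2.99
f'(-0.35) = 1.66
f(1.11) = -0.57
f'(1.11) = 1.66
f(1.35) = -0.17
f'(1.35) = 1.66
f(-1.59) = -5.05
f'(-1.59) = 1.66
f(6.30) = 8.05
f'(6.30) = 1.66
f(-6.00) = -12.37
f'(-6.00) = 1.66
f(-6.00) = -12.37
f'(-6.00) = 1.66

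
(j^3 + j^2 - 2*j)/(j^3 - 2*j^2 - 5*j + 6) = j/(j - 3)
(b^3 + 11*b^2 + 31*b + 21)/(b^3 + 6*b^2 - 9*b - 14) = (b + 3)/(b - 2)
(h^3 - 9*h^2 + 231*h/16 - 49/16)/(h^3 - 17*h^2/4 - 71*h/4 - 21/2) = (16*h^2 - 32*h + 7)/(4*(4*h^2 + 11*h + 6))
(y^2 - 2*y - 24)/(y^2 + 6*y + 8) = (y - 6)/(y + 2)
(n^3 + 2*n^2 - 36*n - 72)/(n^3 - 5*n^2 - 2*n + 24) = (n^2 - 36)/(n^2 - 7*n + 12)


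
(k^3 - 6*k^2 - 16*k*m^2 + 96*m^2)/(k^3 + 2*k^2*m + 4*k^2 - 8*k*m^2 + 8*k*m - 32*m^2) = (k^2 - 4*k*m - 6*k + 24*m)/(k^2 - 2*k*m + 4*k - 8*m)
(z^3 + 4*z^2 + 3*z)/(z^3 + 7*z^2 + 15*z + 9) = z/(z + 3)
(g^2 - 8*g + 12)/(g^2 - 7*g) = (g^2 - 8*g + 12)/(g*(g - 7))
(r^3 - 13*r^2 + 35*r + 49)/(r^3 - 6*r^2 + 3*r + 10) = (r^2 - 14*r + 49)/(r^2 - 7*r + 10)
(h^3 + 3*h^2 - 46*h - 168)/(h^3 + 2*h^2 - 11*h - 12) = (h^2 - h - 42)/(h^2 - 2*h - 3)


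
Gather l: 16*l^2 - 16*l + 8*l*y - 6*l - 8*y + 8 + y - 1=16*l^2 + l*(8*y - 22) - 7*y + 7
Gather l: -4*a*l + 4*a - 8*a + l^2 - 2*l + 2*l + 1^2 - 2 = -4*a*l - 4*a + l^2 - 1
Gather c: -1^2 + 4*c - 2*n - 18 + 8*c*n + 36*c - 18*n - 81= c*(8*n + 40) - 20*n - 100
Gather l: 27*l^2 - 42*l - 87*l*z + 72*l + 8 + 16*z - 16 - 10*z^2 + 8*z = 27*l^2 + l*(30 - 87*z) - 10*z^2 + 24*z - 8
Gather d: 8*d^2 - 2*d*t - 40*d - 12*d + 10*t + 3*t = 8*d^2 + d*(-2*t - 52) + 13*t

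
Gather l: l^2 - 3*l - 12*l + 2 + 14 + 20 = l^2 - 15*l + 36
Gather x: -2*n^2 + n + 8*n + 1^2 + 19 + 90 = -2*n^2 + 9*n + 110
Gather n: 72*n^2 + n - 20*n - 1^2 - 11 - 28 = 72*n^2 - 19*n - 40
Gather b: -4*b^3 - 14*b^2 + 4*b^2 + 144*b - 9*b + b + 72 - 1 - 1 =-4*b^3 - 10*b^2 + 136*b + 70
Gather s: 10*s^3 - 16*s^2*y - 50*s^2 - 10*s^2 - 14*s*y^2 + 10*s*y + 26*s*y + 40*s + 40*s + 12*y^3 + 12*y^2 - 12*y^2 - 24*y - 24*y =10*s^3 + s^2*(-16*y - 60) + s*(-14*y^2 + 36*y + 80) + 12*y^3 - 48*y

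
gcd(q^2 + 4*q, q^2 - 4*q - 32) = q + 4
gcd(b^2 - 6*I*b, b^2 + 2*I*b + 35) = 1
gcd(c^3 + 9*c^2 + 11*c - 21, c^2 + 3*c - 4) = c - 1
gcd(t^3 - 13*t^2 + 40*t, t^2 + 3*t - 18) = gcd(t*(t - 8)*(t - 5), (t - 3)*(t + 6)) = 1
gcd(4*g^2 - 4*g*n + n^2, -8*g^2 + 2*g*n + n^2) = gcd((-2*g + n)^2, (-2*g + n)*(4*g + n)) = 2*g - n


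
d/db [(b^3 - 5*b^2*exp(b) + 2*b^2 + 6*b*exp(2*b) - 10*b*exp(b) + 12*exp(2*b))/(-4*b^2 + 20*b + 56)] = (5*b^2*exp(b) - b^2 - 12*b*exp(2*b) - 35*b*exp(b) + 14*b + 90*exp(2*b) - 35*exp(b))/(4*(b^2 - 14*b + 49))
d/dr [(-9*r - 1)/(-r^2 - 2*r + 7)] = (9*r^2 + 18*r - 2*(r + 1)*(9*r + 1) - 63)/(r^2 + 2*r - 7)^2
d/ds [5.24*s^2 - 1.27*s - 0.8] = 10.48*s - 1.27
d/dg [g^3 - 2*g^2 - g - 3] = 3*g^2 - 4*g - 1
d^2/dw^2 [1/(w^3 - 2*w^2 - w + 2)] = 2*((2 - 3*w)*(w^3 - 2*w^2 - w + 2) + (-3*w^2 + 4*w + 1)^2)/(w^3 - 2*w^2 - w + 2)^3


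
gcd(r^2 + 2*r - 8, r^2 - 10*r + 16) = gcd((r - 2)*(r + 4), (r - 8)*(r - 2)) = r - 2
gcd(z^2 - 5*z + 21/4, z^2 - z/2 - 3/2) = z - 3/2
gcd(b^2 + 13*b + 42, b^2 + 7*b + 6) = b + 6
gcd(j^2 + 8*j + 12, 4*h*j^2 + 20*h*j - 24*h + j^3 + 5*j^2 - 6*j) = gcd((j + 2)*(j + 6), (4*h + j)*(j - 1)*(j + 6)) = j + 6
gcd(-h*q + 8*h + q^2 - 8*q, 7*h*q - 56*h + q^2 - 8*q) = q - 8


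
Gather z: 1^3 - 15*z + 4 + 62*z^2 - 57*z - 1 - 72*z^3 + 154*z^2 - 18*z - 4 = -72*z^3 + 216*z^2 - 90*z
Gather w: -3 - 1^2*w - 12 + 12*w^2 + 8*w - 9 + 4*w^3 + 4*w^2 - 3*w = 4*w^3 + 16*w^2 + 4*w - 24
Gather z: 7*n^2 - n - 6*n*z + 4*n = 7*n^2 - 6*n*z + 3*n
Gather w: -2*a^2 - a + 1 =-2*a^2 - a + 1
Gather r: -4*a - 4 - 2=-4*a - 6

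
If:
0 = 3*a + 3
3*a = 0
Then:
No Solution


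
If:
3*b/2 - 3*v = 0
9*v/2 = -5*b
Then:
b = 0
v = 0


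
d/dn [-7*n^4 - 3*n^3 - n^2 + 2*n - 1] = -28*n^3 - 9*n^2 - 2*n + 2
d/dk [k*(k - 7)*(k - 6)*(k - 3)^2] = 5*k^4 - 76*k^3 + 387*k^2 - 738*k + 378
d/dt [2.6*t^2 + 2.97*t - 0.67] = 5.2*t + 2.97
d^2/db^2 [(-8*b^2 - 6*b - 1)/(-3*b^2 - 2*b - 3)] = 2*(6*b^3 - 189*b^2 - 144*b + 31)/(27*b^6 + 54*b^5 + 117*b^4 + 116*b^3 + 117*b^2 + 54*b + 27)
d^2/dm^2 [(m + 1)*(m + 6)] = 2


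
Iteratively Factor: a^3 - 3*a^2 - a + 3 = (a - 3)*(a^2 - 1) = (a - 3)*(a + 1)*(a - 1)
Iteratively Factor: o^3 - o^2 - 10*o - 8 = (o + 1)*(o^2 - 2*o - 8) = (o - 4)*(o + 1)*(o + 2)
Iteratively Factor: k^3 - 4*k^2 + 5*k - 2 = (k - 1)*(k^2 - 3*k + 2) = (k - 1)^2*(k - 2)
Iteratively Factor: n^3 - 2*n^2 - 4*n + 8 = (n - 2)*(n^2 - 4) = (n - 2)*(n + 2)*(n - 2)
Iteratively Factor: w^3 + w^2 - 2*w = (w)*(w^2 + w - 2) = w*(w + 2)*(w - 1)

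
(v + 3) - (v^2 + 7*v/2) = -v^2 - 5*v/2 + 3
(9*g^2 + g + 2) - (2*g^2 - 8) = 7*g^2 + g + 10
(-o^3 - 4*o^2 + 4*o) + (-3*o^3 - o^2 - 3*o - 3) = -4*o^3 - 5*o^2 + o - 3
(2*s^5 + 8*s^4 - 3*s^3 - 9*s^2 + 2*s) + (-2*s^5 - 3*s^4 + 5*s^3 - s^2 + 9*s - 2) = 5*s^4 + 2*s^3 - 10*s^2 + 11*s - 2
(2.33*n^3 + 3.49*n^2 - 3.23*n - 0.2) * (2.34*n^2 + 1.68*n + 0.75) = 5.4522*n^5 + 12.081*n^4 + 0.0525000000000011*n^3 - 3.2769*n^2 - 2.7585*n - 0.15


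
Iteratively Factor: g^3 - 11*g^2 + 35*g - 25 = (g - 1)*(g^2 - 10*g + 25) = (g - 5)*(g - 1)*(g - 5)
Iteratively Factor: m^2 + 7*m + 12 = (m + 4)*(m + 3)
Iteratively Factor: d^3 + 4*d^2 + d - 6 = (d - 1)*(d^2 + 5*d + 6) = (d - 1)*(d + 3)*(d + 2)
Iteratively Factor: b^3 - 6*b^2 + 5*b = (b - 5)*(b^2 - b) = (b - 5)*(b - 1)*(b)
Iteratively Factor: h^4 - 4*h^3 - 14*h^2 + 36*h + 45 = (h - 3)*(h^3 - h^2 - 17*h - 15) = (h - 3)*(h + 3)*(h^2 - 4*h - 5) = (h - 5)*(h - 3)*(h + 3)*(h + 1)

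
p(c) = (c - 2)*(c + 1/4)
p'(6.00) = 10.25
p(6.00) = 25.00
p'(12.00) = 22.25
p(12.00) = 122.50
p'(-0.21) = -2.17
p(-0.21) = -0.09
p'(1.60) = 1.45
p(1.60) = -0.74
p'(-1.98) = -5.71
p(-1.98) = 6.89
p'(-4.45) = -10.65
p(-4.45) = 27.09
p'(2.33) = 2.91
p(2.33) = 0.85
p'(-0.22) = -2.19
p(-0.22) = -0.07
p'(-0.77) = -3.29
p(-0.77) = 1.44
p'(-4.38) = -10.51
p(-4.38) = 26.35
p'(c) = 2*c - 7/4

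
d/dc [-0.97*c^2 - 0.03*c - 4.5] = -1.94*c - 0.03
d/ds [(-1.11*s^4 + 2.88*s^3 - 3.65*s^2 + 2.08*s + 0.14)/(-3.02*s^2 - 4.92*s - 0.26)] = (6.7044*s^5 + 7.686*s^4 - 27.1848*s^3 + 21.9932*s^2 + 2.7436*s + 0.148)/(9.1204*s^4 + 29.7168*s^3 + 25.7768*s^2 + 2.5584*s + 0.0676)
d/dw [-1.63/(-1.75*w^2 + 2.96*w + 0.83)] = (4.8248 - 5.705*w)/(-1.75*w^2 + 2.96*w + 0.83)^2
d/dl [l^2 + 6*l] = 2*l + 6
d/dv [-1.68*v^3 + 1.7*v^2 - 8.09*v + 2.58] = -5.04*v^2 + 3.4*v - 8.09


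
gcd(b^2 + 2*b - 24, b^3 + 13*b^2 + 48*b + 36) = b + 6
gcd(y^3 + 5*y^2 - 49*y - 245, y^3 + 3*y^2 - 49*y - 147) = y^2 - 49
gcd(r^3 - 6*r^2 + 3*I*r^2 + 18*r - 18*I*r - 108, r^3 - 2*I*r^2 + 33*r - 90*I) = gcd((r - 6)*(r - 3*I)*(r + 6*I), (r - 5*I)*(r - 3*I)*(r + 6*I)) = r^2 + 3*I*r + 18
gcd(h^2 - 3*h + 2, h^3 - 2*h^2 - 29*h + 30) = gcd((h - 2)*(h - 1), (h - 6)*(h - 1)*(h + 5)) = h - 1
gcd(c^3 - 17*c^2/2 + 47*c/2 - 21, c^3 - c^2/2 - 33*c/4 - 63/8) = c - 7/2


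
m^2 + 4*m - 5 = (m - 1)*(m + 5)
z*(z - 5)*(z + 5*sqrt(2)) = z^3 - 5*z^2 + 5*sqrt(2)*z^2 - 25*sqrt(2)*z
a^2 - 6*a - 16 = (a - 8)*(a + 2)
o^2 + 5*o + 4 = (o + 1)*(o + 4)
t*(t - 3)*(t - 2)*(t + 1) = t^4 - 4*t^3 + t^2 + 6*t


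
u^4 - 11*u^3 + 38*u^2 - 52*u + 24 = (u - 6)*(u - 2)^2*(u - 1)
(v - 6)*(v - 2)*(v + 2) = v^3 - 6*v^2 - 4*v + 24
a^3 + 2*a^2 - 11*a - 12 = (a - 3)*(a + 1)*(a + 4)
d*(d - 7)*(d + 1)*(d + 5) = d^4 - d^3 - 37*d^2 - 35*d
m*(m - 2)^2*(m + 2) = m^4 - 2*m^3 - 4*m^2 + 8*m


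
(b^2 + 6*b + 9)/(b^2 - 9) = (b + 3)/(b - 3)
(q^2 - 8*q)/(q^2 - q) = (q - 8)/(q - 1)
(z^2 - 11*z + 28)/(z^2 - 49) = (z - 4)/(z + 7)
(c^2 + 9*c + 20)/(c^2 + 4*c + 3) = (c^2 + 9*c + 20)/(c^2 + 4*c + 3)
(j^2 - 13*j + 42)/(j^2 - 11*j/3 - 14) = 3*(j - 7)/(3*j + 7)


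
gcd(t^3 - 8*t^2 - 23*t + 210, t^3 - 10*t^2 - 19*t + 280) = t^2 - 2*t - 35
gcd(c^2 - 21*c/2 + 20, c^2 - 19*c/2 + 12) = c - 8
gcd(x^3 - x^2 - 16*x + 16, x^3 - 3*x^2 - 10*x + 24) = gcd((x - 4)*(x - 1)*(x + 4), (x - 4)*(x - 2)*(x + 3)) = x - 4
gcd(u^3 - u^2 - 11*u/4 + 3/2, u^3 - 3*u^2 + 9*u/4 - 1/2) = u^2 - 5*u/2 + 1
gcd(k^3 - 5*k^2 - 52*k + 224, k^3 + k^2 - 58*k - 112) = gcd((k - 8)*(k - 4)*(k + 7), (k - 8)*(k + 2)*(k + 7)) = k^2 - k - 56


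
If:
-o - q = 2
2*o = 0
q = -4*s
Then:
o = 0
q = -2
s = 1/2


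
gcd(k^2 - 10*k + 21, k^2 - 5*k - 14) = k - 7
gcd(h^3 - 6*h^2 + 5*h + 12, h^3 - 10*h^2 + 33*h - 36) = h^2 - 7*h + 12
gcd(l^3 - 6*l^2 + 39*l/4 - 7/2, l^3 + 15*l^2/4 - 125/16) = 1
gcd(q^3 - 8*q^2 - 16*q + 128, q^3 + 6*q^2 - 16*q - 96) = q^2 - 16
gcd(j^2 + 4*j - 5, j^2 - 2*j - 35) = j + 5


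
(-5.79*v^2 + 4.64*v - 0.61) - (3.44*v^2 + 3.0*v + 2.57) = -9.23*v^2 + 1.64*v - 3.18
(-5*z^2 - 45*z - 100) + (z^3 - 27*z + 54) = z^3 - 5*z^2 - 72*z - 46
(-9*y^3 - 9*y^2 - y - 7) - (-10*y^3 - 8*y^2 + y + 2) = y^3 - y^2 - 2*y - 9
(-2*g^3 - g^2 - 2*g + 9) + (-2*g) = -2*g^3 - g^2 - 4*g + 9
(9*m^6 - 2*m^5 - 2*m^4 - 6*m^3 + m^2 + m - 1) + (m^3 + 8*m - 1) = 9*m^6 - 2*m^5 - 2*m^4 - 5*m^3 + m^2 + 9*m - 2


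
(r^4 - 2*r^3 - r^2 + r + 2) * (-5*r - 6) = -5*r^5 + 4*r^4 + 17*r^3 + r^2 - 16*r - 12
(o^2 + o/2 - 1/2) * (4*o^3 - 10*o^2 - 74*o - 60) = 4*o^5 - 8*o^4 - 81*o^3 - 92*o^2 + 7*o + 30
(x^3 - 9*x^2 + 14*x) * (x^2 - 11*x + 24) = x^5 - 20*x^4 + 137*x^3 - 370*x^2 + 336*x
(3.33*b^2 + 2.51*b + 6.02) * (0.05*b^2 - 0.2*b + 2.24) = 0.1665*b^4 - 0.5405*b^3 + 7.2582*b^2 + 4.4184*b + 13.4848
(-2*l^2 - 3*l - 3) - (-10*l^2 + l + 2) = 8*l^2 - 4*l - 5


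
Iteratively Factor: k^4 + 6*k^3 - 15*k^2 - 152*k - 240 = (k + 4)*(k^3 + 2*k^2 - 23*k - 60) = (k - 5)*(k + 4)*(k^2 + 7*k + 12) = (k - 5)*(k + 4)^2*(k + 3)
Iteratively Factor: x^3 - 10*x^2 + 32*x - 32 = (x - 2)*(x^2 - 8*x + 16) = (x - 4)*(x - 2)*(x - 4)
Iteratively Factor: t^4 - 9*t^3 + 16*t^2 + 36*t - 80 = (t + 2)*(t^3 - 11*t^2 + 38*t - 40) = (t - 4)*(t + 2)*(t^2 - 7*t + 10) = (t - 4)*(t - 2)*(t + 2)*(t - 5)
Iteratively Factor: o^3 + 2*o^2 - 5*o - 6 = (o + 3)*(o^2 - o - 2) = (o + 1)*(o + 3)*(o - 2)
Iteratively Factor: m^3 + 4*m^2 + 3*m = (m + 3)*(m^2 + m) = m*(m + 3)*(m + 1)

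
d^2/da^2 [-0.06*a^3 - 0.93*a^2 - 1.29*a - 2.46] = -0.36*a - 1.86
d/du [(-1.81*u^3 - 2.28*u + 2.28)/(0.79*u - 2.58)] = (-2.8598*u^3 + 14.0094*u^2 + 4.0812)/(0.6241*u^2 - 4.0764*u + 6.6564)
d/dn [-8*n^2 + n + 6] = 1 - 16*n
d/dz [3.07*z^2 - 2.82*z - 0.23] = 6.14*z - 2.82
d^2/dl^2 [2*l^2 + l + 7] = 4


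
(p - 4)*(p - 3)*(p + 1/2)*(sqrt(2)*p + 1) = sqrt(2)*p^4 - 13*sqrt(2)*p^3/2 + p^3 - 13*p^2/2 + 17*sqrt(2)*p^2/2 + 6*sqrt(2)*p + 17*p/2 + 6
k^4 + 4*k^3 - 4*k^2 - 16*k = k*(k - 2)*(k + 2)*(k + 4)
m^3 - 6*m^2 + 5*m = m*(m - 5)*(m - 1)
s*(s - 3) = s^2 - 3*s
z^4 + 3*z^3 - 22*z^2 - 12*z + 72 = (z - 3)*(z - 2)*(z + 2)*(z + 6)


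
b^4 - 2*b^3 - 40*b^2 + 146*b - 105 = (b - 5)*(b - 3)*(b - 1)*(b + 7)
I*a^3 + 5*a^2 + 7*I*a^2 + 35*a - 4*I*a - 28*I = (a + 7)*(a - 4*I)*(I*a + 1)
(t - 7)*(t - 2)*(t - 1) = t^3 - 10*t^2 + 23*t - 14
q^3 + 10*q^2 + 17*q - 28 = (q - 1)*(q + 4)*(q + 7)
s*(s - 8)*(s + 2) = s^3 - 6*s^2 - 16*s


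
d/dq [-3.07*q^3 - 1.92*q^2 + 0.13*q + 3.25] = -9.21*q^2 - 3.84*q + 0.13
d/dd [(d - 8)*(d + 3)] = 2*d - 5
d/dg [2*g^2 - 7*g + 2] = 4*g - 7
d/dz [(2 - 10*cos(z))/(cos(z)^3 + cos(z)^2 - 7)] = -2*(11*cos(z)/2 + cos(2*z) + 5*cos(3*z)/2 + 36)*sin(z)/(cos(z)^3 + cos(z)^2 - 7)^2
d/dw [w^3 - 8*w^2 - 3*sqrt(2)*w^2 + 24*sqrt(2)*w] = 3*w^2 - 16*w - 6*sqrt(2)*w + 24*sqrt(2)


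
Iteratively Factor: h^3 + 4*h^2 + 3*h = (h)*(h^2 + 4*h + 3) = h*(h + 3)*(h + 1)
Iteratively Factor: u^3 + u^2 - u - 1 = (u + 1)*(u^2 - 1) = (u - 1)*(u + 1)*(u + 1)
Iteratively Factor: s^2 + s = (s + 1)*(s)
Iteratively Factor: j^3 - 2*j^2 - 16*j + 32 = (j + 4)*(j^2 - 6*j + 8) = (j - 2)*(j + 4)*(j - 4)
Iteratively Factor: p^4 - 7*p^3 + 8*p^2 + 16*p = (p - 4)*(p^3 - 3*p^2 - 4*p) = p*(p - 4)*(p^2 - 3*p - 4) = p*(p - 4)^2*(p + 1)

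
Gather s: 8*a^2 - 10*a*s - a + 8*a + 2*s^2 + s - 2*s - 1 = 8*a^2 + 7*a + 2*s^2 + s*(-10*a - 1) - 1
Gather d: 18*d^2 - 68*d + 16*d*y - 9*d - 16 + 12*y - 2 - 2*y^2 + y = 18*d^2 + d*(16*y - 77) - 2*y^2 + 13*y - 18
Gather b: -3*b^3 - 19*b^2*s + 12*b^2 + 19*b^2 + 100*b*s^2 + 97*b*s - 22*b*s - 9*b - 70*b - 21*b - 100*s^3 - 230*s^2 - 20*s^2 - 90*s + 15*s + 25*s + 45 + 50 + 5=-3*b^3 + b^2*(31 - 19*s) + b*(100*s^2 + 75*s - 100) - 100*s^3 - 250*s^2 - 50*s + 100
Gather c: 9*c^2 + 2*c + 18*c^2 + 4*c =27*c^2 + 6*c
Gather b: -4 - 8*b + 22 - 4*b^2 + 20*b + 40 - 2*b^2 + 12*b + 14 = -6*b^2 + 24*b + 72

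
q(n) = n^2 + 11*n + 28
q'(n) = 2*n + 11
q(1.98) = 53.70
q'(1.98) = 14.96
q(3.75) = 83.31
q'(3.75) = 18.50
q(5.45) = 117.65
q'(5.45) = 21.90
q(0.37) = 32.21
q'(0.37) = 11.74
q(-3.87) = 0.41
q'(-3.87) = 3.26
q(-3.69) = 1.03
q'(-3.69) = 3.62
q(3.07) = 71.19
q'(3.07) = 17.14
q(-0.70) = 20.79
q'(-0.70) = 9.60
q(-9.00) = 10.00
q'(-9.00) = -7.00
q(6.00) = 130.00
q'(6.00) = 23.00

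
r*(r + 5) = r^2 + 5*r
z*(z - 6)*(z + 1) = z^3 - 5*z^2 - 6*z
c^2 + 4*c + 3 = (c + 1)*(c + 3)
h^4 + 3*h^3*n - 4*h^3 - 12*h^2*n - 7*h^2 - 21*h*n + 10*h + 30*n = (h - 5)*(h - 1)*(h + 2)*(h + 3*n)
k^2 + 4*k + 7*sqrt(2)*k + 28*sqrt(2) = (k + 4)*(k + 7*sqrt(2))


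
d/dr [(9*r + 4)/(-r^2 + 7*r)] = (9*r^2 + 8*r - 28)/(r^2*(r^2 - 14*r + 49))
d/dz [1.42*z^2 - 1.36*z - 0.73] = 2.84*z - 1.36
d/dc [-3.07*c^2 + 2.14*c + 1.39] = 2.14 - 6.14*c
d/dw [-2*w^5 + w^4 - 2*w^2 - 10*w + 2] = -10*w^4 + 4*w^3 - 4*w - 10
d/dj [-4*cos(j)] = 4*sin(j)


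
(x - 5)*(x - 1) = x^2 - 6*x + 5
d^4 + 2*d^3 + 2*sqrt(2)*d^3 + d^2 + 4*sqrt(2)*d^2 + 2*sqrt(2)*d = d*(d + 1)^2*(d + 2*sqrt(2))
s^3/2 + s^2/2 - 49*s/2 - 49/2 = (s/2 + 1/2)*(s - 7)*(s + 7)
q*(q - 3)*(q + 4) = q^3 + q^2 - 12*q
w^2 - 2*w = w*(w - 2)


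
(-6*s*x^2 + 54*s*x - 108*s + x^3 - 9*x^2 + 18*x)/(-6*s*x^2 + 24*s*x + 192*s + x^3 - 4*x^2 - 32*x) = (x^2 - 9*x + 18)/(x^2 - 4*x - 32)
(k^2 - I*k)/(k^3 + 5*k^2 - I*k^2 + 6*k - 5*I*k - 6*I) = k/(k^2 + 5*k + 6)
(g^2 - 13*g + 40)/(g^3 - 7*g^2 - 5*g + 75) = (g - 8)/(g^2 - 2*g - 15)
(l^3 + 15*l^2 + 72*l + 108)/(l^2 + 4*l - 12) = (l^2 + 9*l + 18)/(l - 2)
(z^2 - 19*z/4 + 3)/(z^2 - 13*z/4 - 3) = (4*z - 3)/(4*z + 3)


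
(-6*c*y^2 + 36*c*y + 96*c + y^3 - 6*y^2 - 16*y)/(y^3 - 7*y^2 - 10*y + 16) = (-6*c + y)/(y - 1)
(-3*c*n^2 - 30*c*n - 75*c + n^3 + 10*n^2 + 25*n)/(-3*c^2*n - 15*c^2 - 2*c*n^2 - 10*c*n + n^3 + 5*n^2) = (n + 5)/(c + n)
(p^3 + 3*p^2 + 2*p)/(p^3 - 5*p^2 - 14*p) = (p + 1)/(p - 7)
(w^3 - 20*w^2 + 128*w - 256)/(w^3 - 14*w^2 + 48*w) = (w^2 - 12*w + 32)/(w*(w - 6))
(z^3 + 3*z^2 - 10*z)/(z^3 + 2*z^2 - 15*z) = (z - 2)/(z - 3)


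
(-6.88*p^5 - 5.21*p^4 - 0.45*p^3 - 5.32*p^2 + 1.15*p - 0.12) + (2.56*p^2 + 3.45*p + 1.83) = -6.88*p^5 - 5.21*p^4 - 0.45*p^3 - 2.76*p^2 + 4.6*p + 1.71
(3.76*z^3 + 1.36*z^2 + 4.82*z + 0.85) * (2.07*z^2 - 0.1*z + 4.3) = 7.7832*z^5 + 2.4392*z^4 + 26.0094*z^3 + 7.1255*z^2 + 20.641*z + 3.655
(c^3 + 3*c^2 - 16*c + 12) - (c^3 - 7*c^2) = 10*c^2 - 16*c + 12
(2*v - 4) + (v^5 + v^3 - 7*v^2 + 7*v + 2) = v^5 + v^3 - 7*v^2 + 9*v - 2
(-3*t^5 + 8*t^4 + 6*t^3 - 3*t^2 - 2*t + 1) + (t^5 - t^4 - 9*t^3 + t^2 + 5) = -2*t^5 + 7*t^4 - 3*t^3 - 2*t^2 - 2*t + 6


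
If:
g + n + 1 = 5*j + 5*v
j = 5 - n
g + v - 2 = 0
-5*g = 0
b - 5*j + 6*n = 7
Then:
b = -91/3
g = 0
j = -2/3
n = 17/3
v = 2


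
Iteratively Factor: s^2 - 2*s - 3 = (s - 3)*(s + 1)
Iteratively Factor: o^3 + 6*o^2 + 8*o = (o)*(o^2 + 6*o + 8) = o*(o + 4)*(o + 2)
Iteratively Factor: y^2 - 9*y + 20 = (y - 5)*(y - 4)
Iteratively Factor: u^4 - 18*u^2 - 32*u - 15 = (u + 3)*(u^3 - 3*u^2 - 9*u - 5) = (u - 5)*(u + 3)*(u^2 + 2*u + 1) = (u - 5)*(u + 1)*(u + 3)*(u + 1)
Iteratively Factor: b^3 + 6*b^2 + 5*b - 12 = (b - 1)*(b^2 + 7*b + 12) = (b - 1)*(b + 3)*(b + 4)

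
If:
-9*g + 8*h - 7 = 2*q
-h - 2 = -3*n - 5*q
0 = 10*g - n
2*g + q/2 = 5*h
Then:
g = 367/71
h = -72/71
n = 3670/71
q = -2188/71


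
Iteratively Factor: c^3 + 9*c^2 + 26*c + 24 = (c + 3)*(c^2 + 6*c + 8) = (c + 3)*(c + 4)*(c + 2)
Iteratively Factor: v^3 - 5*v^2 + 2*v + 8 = (v + 1)*(v^2 - 6*v + 8) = (v - 2)*(v + 1)*(v - 4)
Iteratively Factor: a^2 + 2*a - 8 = (a - 2)*(a + 4)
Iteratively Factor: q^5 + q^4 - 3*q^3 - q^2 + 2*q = (q + 1)*(q^4 - 3*q^2 + 2*q) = (q - 1)*(q + 1)*(q^3 + q^2 - 2*q) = (q - 1)*(q + 1)*(q + 2)*(q^2 - q) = (q - 1)^2*(q + 1)*(q + 2)*(q)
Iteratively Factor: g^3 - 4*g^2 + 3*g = (g - 1)*(g^2 - 3*g) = (g - 3)*(g - 1)*(g)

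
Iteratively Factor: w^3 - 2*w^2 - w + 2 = (w - 1)*(w^2 - w - 2) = (w - 1)*(w + 1)*(w - 2)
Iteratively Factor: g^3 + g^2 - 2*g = (g + 2)*(g^2 - g) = g*(g + 2)*(g - 1)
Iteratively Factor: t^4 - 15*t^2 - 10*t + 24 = (t + 3)*(t^3 - 3*t^2 - 6*t + 8) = (t + 2)*(t + 3)*(t^2 - 5*t + 4) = (t - 1)*(t + 2)*(t + 3)*(t - 4)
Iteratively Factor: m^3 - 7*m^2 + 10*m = (m - 5)*(m^2 - 2*m) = m*(m - 5)*(m - 2)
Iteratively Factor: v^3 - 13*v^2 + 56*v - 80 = (v - 4)*(v^2 - 9*v + 20) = (v - 4)^2*(v - 5)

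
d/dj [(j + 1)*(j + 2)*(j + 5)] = 3*j^2 + 16*j + 17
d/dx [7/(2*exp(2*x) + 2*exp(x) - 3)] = (-28*exp(x) - 14)*exp(x)/(2*exp(2*x) + 2*exp(x) - 3)^2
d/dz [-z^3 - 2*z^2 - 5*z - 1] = -3*z^2 - 4*z - 5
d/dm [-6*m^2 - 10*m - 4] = -12*m - 10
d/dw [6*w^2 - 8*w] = 12*w - 8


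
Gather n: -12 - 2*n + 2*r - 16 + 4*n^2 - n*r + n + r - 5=4*n^2 + n*(-r - 1) + 3*r - 33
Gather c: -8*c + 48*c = 40*c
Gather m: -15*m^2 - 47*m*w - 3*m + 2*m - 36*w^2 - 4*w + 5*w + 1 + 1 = -15*m^2 + m*(-47*w - 1) - 36*w^2 + w + 2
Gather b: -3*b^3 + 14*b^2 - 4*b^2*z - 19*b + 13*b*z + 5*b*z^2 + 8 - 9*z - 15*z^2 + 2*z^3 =-3*b^3 + b^2*(14 - 4*z) + b*(5*z^2 + 13*z - 19) + 2*z^3 - 15*z^2 - 9*z + 8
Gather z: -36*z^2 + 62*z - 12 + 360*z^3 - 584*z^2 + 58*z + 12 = 360*z^3 - 620*z^2 + 120*z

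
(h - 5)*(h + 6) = h^2 + h - 30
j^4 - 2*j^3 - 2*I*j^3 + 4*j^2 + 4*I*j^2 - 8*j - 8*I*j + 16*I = (j - 2)*(j - 2*I)^2*(j + 2*I)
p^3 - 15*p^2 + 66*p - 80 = (p - 8)*(p - 5)*(p - 2)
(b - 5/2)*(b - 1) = b^2 - 7*b/2 + 5/2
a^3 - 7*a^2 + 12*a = a*(a - 4)*(a - 3)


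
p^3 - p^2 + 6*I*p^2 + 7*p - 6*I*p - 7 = (p - 1)*(p - I)*(p + 7*I)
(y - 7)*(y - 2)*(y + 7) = y^3 - 2*y^2 - 49*y + 98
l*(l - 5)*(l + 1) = l^3 - 4*l^2 - 5*l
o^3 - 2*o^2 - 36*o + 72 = (o - 6)*(o - 2)*(o + 6)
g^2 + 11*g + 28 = (g + 4)*(g + 7)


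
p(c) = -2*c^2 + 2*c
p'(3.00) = -10.00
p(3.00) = -12.00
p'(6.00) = -22.00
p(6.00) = -60.00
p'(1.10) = -2.40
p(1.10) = -0.22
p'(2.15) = -6.60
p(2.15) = -4.94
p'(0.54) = -0.16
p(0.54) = 0.50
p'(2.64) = -8.56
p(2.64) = -8.66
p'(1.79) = -5.16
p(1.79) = -2.83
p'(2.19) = -6.76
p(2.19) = -5.21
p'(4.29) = -15.16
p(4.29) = -28.23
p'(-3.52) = 16.08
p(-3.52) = -31.82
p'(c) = 2 - 4*c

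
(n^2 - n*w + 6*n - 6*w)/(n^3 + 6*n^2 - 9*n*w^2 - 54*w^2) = (-n + w)/(-n^2 + 9*w^2)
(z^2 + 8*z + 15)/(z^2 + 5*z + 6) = (z + 5)/(z + 2)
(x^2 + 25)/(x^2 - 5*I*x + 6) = (x^2 + 25)/(x^2 - 5*I*x + 6)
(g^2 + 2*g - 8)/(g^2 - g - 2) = (g + 4)/(g + 1)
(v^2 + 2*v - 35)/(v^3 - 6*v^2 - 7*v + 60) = (v + 7)/(v^2 - v - 12)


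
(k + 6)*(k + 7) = k^2 + 13*k + 42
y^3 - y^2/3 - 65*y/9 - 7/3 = (y - 3)*(y + 1/3)*(y + 7/3)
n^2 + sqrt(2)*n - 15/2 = (n - 3*sqrt(2)/2)*(n + 5*sqrt(2)/2)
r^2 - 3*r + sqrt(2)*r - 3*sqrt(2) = (r - 3)*(r + sqrt(2))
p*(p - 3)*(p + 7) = p^3 + 4*p^2 - 21*p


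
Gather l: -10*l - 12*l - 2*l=-24*l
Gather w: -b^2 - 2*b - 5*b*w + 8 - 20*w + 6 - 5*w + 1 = -b^2 - 2*b + w*(-5*b - 25) + 15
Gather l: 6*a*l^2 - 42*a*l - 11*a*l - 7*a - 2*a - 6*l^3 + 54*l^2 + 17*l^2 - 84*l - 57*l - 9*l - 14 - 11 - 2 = -9*a - 6*l^3 + l^2*(6*a + 71) + l*(-53*a - 150) - 27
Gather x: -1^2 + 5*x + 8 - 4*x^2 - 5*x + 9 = 16 - 4*x^2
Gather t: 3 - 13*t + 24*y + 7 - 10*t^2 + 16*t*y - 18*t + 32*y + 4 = -10*t^2 + t*(16*y - 31) + 56*y + 14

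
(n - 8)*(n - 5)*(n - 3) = n^3 - 16*n^2 + 79*n - 120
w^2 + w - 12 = (w - 3)*(w + 4)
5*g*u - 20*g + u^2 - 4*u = (5*g + u)*(u - 4)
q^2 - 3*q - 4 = (q - 4)*(q + 1)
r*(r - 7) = r^2 - 7*r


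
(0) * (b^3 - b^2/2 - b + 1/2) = 0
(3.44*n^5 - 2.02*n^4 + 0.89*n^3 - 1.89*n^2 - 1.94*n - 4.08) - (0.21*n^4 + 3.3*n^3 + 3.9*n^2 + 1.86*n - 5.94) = 3.44*n^5 - 2.23*n^4 - 2.41*n^3 - 5.79*n^2 - 3.8*n + 1.86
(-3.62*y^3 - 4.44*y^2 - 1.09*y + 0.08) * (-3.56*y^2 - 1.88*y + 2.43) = 12.8872*y^5 + 22.612*y^4 + 3.431*y^3 - 9.0248*y^2 - 2.7991*y + 0.1944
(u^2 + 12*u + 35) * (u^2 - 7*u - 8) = u^4 + 5*u^3 - 57*u^2 - 341*u - 280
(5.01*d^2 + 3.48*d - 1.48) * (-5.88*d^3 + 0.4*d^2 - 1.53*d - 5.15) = -29.4588*d^5 - 18.4584*d^4 + 2.4291*d^3 - 31.7179*d^2 - 15.6576*d + 7.622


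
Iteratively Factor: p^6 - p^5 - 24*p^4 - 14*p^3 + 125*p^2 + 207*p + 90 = (p - 3)*(p^5 + 2*p^4 - 18*p^3 - 68*p^2 - 79*p - 30) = (p - 3)*(p + 1)*(p^4 + p^3 - 19*p^2 - 49*p - 30) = (p - 5)*(p - 3)*(p + 1)*(p^3 + 6*p^2 + 11*p + 6) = (p - 5)*(p - 3)*(p + 1)^2*(p^2 + 5*p + 6) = (p - 5)*(p - 3)*(p + 1)^2*(p + 2)*(p + 3)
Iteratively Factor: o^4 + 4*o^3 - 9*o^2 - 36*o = (o - 3)*(o^3 + 7*o^2 + 12*o) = (o - 3)*(o + 4)*(o^2 + 3*o) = o*(o - 3)*(o + 4)*(o + 3)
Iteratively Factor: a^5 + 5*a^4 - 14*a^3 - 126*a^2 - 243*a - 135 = (a + 3)*(a^4 + 2*a^3 - 20*a^2 - 66*a - 45) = (a + 3)^2*(a^3 - a^2 - 17*a - 15) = (a + 1)*(a + 3)^2*(a^2 - 2*a - 15) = (a + 1)*(a + 3)^3*(a - 5)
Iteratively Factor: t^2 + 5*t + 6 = (t + 2)*(t + 3)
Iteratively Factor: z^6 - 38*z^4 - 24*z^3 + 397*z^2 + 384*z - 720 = (z - 4)*(z^5 + 4*z^4 - 22*z^3 - 112*z^2 - 51*z + 180) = (z - 4)*(z + 3)*(z^4 + z^3 - 25*z^2 - 37*z + 60) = (z - 5)*(z - 4)*(z + 3)*(z^3 + 6*z^2 + 5*z - 12) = (z - 5)*(z - 4)*(z - 1)*(z + 3)*(z^2 + 7*z + 12) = (z - 5)*(z - 4)*(z - 1)*(z + 3)*(z + 4)*(z + 3)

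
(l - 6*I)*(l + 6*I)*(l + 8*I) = l^3 + 8*I*l^2 + 36*l + 288*I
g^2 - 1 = (g - 1)*(g + 1)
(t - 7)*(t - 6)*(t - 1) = t^3 - 14*t^2 + 55*t - 42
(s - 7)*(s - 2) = s^2 - 9*s + 14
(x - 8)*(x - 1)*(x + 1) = x^3 - 8*x^2 - x + 8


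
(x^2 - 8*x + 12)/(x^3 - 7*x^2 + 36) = (x - 2)/(x^2 - x - 6)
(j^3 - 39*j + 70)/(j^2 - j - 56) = (j^2 - 7*j + 10)/(j - 8)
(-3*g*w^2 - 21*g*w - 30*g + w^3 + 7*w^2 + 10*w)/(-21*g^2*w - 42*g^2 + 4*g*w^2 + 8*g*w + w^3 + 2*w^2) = (w + 5)/(7*g + w)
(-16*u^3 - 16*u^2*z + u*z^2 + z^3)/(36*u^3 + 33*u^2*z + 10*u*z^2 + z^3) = (-4*u^2 - 3*u*z + z^2)/(9*u^2 + 6*u*z + z^2)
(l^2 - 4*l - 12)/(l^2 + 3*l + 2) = (l - 6)/(l + 1)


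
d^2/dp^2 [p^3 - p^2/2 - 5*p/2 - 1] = 6*p - 1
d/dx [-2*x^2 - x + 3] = -4*x - 1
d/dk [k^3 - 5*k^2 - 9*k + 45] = 3*k^2 - 10*k - 9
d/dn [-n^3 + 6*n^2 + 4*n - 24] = -3*n^2 + 12*n + 4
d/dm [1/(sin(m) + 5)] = -cos(m)/(sin(m) + 5)^2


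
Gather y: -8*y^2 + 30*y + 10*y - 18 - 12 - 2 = -8*y^2 + 40*y - 32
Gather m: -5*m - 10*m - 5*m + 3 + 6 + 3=12 - 20*m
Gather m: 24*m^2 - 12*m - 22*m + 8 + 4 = 24*m^2 - 34*m + 12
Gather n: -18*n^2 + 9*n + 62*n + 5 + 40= -18*n^2 + 71*n + 45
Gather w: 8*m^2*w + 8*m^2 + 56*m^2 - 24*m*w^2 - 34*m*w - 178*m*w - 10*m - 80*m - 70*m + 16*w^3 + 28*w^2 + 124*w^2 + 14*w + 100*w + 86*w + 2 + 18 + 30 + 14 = 64*m^2 - 160*m + 16*w^3 + w^2*(152 - 24*m) + w*(8*m^2 - 212*m + 200) + 64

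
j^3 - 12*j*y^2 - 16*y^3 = (j - 4*y)*(j + 2*y)^2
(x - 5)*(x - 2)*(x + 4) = x^3 - 3*x^2 - 18*x + 40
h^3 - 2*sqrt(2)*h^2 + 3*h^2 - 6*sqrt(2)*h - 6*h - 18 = (h + 3)*(h - 3*sqrt(2))*(h + sqrt(2))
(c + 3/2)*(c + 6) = c^2 + 15*c/2 + 9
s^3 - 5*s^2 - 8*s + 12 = (s - 6)*(s - 1)*(s + 2)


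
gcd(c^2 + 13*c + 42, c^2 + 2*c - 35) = c + 7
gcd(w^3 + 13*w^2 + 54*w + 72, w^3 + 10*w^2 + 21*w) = w + 3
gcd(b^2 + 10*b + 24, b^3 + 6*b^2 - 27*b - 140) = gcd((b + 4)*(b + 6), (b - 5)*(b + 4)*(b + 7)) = b + 4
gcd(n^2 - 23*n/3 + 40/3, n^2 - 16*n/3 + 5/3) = n - 5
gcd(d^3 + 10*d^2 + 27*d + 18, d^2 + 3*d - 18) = d + 6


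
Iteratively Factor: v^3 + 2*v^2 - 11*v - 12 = (v + 4)*(v^2 - 2*v - 3) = (v + 1)*(v + 4)*(v - 3)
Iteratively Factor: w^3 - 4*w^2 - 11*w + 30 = (w - 2)*(w^2 - 2*w - 15) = (w - 5)*(w - 2)*(w + 3)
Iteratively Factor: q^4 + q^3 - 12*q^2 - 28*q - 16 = (q + 2)*(q^3 - q^2 - 10*q - 8) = (q + 2)^2*(q^2 - 3*q - 4) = (q + 1)*(q + 2)^2*(q - 4)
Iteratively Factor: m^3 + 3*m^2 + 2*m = (m)*(m^2 + 3*m + 2) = m*(m + 2)*(m + 1)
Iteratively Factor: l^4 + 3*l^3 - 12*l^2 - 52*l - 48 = (l + 2)*(l^3 + l^2 - 14*l - 24) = (l + 2)^2*(l^2 - l - 12) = (l + 2)^2*(l + 3)*(l - 4)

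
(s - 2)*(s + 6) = s^2 + 4*s - 12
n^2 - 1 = (n - 1)*(n + 1)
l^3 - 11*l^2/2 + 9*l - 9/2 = (l - 3)*(l - 3/2)*(l - 1)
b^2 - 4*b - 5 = (b - 5)*(b + 1)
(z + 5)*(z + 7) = z^2 + 12*z + 35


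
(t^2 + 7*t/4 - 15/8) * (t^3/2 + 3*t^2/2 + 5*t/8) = t^5/2 + 19*t^4/8 + 37*t^3/16 - 55*t^2/32 - 75*t/64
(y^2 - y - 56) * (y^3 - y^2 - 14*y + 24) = y^5 - 2*y^4 - 69*y^3 + 94*y^2 + 760*y - 1344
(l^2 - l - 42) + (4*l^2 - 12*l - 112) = 5*l^2 - 13*l - 154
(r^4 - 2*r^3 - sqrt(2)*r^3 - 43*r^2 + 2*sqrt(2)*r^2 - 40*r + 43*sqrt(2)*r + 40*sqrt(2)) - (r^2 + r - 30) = r^4 - 2*r^3 - sqrt(2)*r^3 - 44*r^2 + 2*sqrt(2)*r^2 - 41*r + 43*sqrt(2)*r + 30 + 40*sqrt(2)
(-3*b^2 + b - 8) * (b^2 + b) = -3*b^4 - 2*b^3 - 7*b^2 - 8*b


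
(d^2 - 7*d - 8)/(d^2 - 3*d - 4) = (d - 8)/(d - 4)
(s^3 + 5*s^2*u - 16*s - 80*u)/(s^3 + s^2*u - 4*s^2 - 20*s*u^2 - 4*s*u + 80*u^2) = (s + 4)/(s - 4*u)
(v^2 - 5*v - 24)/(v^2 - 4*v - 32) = (v + 3)/(v + 4)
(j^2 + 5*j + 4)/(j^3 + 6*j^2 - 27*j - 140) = (j + 1)/(j^2 + 2*j - 35)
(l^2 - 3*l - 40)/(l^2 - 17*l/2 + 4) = 2*(l + 5)/(2*l - 1)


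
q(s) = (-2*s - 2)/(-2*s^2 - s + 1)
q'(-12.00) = -0.00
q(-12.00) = -0.08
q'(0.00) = -4.00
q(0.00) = -2.00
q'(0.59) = -123.46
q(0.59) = 11.11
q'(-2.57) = -0.11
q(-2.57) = -0.33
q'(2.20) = -0.35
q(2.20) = 0.59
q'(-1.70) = -0.21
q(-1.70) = -0.45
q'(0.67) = -34.60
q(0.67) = 5.88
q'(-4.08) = -0.05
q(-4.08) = -0.22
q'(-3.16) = -0.07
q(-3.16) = -0.27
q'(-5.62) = -0.03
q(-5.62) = -0.16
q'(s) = (-2*s - 2)*(4*s + 1)/(-2*s^2 - s + 1)^2 - 2/(-2*s^2 - s + 1)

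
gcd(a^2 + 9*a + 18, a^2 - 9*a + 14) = 1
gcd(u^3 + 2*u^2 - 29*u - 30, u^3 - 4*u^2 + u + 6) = u + 1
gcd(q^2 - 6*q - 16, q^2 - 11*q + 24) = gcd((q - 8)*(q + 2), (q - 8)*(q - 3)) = q - 8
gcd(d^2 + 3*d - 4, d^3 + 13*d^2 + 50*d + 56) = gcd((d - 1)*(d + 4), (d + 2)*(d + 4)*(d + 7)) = d + 4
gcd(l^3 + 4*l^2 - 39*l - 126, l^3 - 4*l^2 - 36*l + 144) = l - 6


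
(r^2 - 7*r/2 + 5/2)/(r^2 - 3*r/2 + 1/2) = (2*r - 5)/(2*r - 1)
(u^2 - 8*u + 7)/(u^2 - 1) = (u - 7)/(u + 1)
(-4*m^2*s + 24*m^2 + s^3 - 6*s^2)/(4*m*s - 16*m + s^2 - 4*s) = (-4*m^2*s + 24*m^2 + s^3 - 6*s^2)/(4*m*s - 16*m + s^2 - 4*s)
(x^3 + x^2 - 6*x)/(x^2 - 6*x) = (x^2 + x - 6)/(x - 6)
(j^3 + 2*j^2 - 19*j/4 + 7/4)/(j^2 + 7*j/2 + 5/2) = (4*j^3 + 8*j^2 - 19*j + 7)/(2*(2*j^2 + 7*j + 5))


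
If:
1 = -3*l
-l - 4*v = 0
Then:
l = -1/3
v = 1/12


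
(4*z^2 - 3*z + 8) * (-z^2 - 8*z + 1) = -4*z^4 - 29*z^3 + 20*z^2 - 67*z + 8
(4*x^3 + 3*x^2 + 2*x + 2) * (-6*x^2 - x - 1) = -24*x^5 - 22*x^4 - 19*x^3 - 17*x^2 - 4*x - 2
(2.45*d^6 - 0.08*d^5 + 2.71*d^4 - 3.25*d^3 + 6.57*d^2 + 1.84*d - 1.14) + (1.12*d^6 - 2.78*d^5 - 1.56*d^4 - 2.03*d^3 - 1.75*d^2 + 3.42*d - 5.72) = 3.57*d^6 - 2.86*d^5 + 1.15*d^4 - 5.28*d^3 + 4.82*d^2 + 5.26*d - 6.86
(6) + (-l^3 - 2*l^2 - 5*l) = -l^3 - 2*l^2 - 5*l + 6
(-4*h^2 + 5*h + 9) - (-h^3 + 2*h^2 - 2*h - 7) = h^3 - 6*h^2 + 7*h + 16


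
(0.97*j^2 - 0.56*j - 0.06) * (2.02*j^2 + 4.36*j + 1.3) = 1.9594*j^4 + 3.098*j^3 - 1.3018*j^2 - 0.9896*j - 0.078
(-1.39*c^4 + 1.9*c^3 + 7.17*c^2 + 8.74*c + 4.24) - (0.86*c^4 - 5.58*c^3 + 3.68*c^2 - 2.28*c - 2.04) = -2.25*c^4 + 7.48*c^3 + 3.49*c^2 + 11.02*c + 6.28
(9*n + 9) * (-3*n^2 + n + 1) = -27*n^3 - 18*n^2 + 18*n + 9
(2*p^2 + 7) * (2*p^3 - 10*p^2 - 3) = 4*p^5 - 20*p^4 + 14*p^3 - 76*p^2 - 21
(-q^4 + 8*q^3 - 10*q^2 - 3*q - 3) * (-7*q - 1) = 7*q^5 - 55*q^4 + 62*q^3 + 31*q^2 + 24*q + 3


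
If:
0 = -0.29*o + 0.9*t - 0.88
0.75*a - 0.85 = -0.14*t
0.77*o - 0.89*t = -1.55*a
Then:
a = 1.04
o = -1.55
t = 0.48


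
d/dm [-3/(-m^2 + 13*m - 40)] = 3*(13 - 2*m)/(m^2 - 13*m + 40)^2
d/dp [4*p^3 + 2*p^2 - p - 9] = 12*p^2 + 4*p - 1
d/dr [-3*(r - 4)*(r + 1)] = 9 - 6*r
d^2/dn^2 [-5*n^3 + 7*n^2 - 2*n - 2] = 14 - 30*n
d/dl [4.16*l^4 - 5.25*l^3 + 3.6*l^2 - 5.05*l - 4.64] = 16.64*l^3 - 15.75*l^2 + 7.2*l - 5.05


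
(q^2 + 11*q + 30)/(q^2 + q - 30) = (q + 5)/(q - 5)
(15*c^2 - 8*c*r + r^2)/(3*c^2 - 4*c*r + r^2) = (-5*c + r)/(-c + r)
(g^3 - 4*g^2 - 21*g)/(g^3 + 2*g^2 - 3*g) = (g - 7)/(g - 1)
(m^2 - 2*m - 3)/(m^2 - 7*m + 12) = (m + 1)/(m - 4)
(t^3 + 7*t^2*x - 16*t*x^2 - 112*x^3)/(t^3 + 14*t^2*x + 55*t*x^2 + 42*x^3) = (t^2 - 16*x^2)/(t^2 + 7*t*x + 6*x^2)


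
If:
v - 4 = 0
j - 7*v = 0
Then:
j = 28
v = 4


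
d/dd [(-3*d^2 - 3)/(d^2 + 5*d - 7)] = 3*(-5*d^2 + 16*d + 5)/(d^4 + 10*d^3 + 11*d^2 - 70*d + 49)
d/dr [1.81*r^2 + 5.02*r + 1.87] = 3.62*r + 5.02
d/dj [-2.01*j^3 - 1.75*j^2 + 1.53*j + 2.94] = -6.03*j^2 - 3.5*j + 1.53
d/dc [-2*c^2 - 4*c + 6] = -4*c - 4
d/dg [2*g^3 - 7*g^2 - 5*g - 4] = 6*g^2 - 14*g - 5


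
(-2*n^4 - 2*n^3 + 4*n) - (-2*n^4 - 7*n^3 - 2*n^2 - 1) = 5*n^3 + 2*n^2 + 4*n + 1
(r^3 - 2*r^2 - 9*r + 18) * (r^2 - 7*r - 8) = r^5 - 9*r^4 - 3*r^3 + 97*r^2 - 54*r - 144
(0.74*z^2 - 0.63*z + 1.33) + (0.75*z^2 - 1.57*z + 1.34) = 1.49*z^2 - 2.2*z + 2.67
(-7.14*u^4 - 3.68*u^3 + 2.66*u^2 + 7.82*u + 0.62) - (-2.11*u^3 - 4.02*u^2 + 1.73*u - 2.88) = -7.14*u^4 - 1.57*u^3 + 6.68*u^2 + 6.09*u + 3.5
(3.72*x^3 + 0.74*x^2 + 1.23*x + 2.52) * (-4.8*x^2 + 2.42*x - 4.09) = -17.856*x^5 + 5.4504*x^4 - 19.328*x^3 - 12.146*x^2 + 1.0677*x - 10.3068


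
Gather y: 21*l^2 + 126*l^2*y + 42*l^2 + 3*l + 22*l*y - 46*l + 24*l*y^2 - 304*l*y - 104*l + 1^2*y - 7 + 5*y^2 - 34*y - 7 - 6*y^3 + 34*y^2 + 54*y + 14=63*l^2 - 147*l - 6*y^3 + y^2*(24*l + 39) + y*(126*l^2 - 282*l + 21)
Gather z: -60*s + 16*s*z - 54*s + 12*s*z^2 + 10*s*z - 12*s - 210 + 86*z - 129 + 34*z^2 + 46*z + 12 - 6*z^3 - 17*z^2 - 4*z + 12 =-126*s - 6*z^3 + z^2*(12*s + 17) + z*(26*s + 128) - 315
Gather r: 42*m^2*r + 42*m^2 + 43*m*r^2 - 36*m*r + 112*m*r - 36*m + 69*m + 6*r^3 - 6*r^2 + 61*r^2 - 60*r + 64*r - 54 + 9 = 42*m^2 + 33*m + 6*r^3 + r^2*(43*m + 55) + r*(42*m^2 + 76*m + 4) - 45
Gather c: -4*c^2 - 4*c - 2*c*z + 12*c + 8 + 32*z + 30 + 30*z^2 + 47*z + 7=-4*c^2 + c*(8 - 2*z) + 30*z^2 + 79*z + 45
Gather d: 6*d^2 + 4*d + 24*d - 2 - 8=6*d^2 + 28*d - 10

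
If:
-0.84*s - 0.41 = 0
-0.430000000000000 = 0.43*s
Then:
No Solution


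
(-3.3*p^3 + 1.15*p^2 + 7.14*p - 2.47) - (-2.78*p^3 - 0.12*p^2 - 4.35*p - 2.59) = -0.52*p^3 + 1.27*p^2 + 11.49*p + 0.12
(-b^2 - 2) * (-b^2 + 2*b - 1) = b^4 - 2*b^3 + 3*b^2 - 4*b + 2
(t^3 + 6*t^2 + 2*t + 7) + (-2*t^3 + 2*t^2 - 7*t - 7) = -t^3 + 8*t^2 - 5*t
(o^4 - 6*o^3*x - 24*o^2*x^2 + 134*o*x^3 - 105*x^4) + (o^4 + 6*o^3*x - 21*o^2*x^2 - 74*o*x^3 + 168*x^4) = 2*o^4 - 45*o^2*x^2 + 60*o*x^3 + 63*x^4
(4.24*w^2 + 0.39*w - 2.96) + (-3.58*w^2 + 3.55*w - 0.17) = 0.66*w^2 + 3.94*w - 3.13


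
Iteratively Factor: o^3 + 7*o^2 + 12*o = (o + 4)*(o^2 + 3*o) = o*(o + 4)*(o + 3)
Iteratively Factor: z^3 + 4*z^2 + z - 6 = (z + 2)*(z^2 + 2*z - 3) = (z - 1)*(z + 2)*(z + 3)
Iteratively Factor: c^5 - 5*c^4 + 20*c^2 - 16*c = (c + 2)*(c^4 - 7*c^3 + 14*c^2 - 8*c) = c*(c + 2)*(c^3 - 7*c^2 + 14*c - 8) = c*(c - 4)*(c + 2)*(c^2 - 3*c + 2) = c*(c - 4)*(c - 2)*(c + 2)*(c - 1)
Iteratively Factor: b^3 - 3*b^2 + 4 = (b + 1)*(b^2 - 4*b + 4) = (b - 2)*(b + 1)*(b - 2)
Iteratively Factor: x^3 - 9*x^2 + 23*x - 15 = (x - 5)*(x^2 - 4*x + 3) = (x - 5)*(x - 1)*(x - 3)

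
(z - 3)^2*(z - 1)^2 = z^4 - 8*z^3 + 22*z^2 - 24*z + 9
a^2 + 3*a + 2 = (a + 1)*(a + 2)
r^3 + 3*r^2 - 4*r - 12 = (r - 2)*(r + 2)*(r + 3)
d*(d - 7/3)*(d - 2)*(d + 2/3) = d^4 - 11*d^3/3 + 16*d^2/9 + 28*d/9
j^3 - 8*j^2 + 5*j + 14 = (j - 7)*(j - 2)*(j + 1)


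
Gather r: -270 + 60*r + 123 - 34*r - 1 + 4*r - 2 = 30*r - 150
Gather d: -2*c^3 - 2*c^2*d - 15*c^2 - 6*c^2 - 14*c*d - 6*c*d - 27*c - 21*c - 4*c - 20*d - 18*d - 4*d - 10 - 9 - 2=-2*c^3 - 21*c^2 - 52*c + d*(-2*c^2 - 20*c - 42) - 21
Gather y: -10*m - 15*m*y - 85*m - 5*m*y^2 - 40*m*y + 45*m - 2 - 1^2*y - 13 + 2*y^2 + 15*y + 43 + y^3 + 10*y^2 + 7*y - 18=-50*m + y^3 + y^2*(12 - 5*m) + y*(21 - 55*m) + 10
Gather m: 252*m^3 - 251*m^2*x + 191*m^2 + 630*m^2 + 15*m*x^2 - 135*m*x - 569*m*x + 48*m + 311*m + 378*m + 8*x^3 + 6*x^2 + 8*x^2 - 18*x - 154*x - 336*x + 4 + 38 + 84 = 252*m^3 + m^2*(821 - 251*x) + m*(15*x^2 - 704*x + 737) + 8*x^3 + 14*x^2 - 508*x + 126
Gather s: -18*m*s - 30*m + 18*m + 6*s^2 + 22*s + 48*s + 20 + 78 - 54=-12*m + 6*s^2 + s*(70 - 18*m) + 44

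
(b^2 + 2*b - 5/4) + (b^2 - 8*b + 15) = 2*b^2 - 6*b + 55/4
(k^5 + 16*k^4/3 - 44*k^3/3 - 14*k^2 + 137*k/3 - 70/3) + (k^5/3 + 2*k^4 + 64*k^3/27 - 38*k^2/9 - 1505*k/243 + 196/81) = 4*k^5/3 + 22*k^4/3 - 332*k^3/27 - 164*k^2/9 + 9592*k/243 - 1694/81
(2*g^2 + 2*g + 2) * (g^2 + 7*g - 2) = 2*g^4 + 16*g^3 + 12*g^2 + 10*g - 4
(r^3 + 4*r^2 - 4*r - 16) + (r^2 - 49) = r^3 + 5*r^2 - 4*r - 65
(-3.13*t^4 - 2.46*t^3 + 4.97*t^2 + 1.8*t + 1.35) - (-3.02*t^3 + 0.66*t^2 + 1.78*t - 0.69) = -3.13*t^4 + 0.56*t^3 + 4.31*t^2 + 0.02*t + 2.04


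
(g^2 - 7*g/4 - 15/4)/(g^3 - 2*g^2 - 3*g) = (g + 5/4)/(g*(g + 1))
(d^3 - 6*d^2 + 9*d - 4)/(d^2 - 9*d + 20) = (d^2 - 2*d + 1)/(d - 5)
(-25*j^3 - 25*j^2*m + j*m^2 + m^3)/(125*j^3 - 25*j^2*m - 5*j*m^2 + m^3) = (-j - m)/(5*j - m)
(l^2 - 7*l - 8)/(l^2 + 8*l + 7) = (l - 8)/(l + 7)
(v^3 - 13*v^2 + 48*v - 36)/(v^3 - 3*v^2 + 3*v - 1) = (v^2 - 12*v + 36)/(v^2 - 2*v + 1)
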